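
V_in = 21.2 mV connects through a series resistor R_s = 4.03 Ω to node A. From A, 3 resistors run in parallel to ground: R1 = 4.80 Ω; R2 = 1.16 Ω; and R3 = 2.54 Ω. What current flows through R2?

Parallel bank: R_p = 1/(1/4.80 + 1/1.16 + 1/2.54) = 0.6830 Ω.
Node voltage V_A = V_in · R_p/(R_s + R_p) = 21.2 × 0.1449 = 3.072 mV.
I(R2) = V_A / R2 = 3.072/1.16 = 2.649 mA.

I ≈ 2.65 mA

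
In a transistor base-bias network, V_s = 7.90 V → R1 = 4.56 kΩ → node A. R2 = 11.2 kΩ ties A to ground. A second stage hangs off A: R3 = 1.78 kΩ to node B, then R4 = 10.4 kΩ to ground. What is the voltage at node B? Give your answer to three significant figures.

V_B ≈ 3.79 V

Looking into the second stage from A: R3 + R4 = 12.18 kΩ appears in parallel with R2.
R2 ‖ (R3+R4) = 5.835 kΩ.
V_A = 7.90 × 5.835/(4.56 + 5.835) = 4.434 V.
Stage 2 is unloaded, so V_B = V_A · R4/(R3+R4) = 4.434 × 10.4/12.18 = 3.786 V.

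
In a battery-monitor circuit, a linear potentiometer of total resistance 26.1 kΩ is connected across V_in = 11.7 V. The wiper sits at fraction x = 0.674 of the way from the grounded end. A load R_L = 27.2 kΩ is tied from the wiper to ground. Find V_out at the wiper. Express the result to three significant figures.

Split the track: R_lower = x·R_p = 17.59 kΩ, R_upper = (1−x)·R_p = 8.509 kΩ.
Lower segment in parallel with the load: 17.59 ‖ 27.2 = 10.68 kΩ.
V_out = 11.7 × 10.68/(8.509 + 10.68) = 6.513 V.

V_out ≈ 6.51 V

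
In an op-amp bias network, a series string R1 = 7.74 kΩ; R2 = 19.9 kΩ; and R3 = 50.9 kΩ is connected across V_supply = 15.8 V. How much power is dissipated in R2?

P ≈ 0.805 mW

The common current is I = 15.8/78.54 = 0.2012 mA.
P(R2) = I²·R2 = (0.2012)² × 19.9 = 0.8054 mW.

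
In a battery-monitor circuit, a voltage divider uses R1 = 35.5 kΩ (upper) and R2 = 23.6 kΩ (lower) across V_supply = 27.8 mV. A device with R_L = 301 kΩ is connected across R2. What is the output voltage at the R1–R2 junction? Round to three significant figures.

V_out ≈ 10.6 mV

R2 ‖ R_L = (23.6 × 301)/(23.6 + 301) = 21.88 kΩ.
Now apply the divider: V_out = 27.8 × 0.3814 = 10.60 mV.
(Unloaded it would be 11.1 mV; the load pulls it down.)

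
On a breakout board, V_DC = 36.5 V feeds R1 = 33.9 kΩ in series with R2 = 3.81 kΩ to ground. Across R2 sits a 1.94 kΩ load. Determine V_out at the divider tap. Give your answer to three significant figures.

V_out ≈ 1.33 V

First combine the lower leg with the load: R2 ‖ R_L = 1.285 kΩ.
Now apply the divider: V_out = 36.5 × 0.03653 = 1.333 V.
(Unloaded it would be 3.69 V; the load pulls it down.)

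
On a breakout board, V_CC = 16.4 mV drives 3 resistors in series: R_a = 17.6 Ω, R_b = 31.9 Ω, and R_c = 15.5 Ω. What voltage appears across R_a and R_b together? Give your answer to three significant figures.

V ≈ 12.5 mV

Total series resistance ΣR = 17.6 + 31.9 + 15.5 = 65.00 Ω.
R_{R_a..R_b} = 17.6 + 31.9 = 49.50 Ω.
By the voltage-divider rule, V = 16.4 × 49.50/65.00 = 12.49 mV.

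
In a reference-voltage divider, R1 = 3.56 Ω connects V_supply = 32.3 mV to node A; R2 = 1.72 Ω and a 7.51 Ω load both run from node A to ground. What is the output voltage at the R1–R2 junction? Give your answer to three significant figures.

V_out ≈ 9.11 mV

First combine the lower leg with the load: R2 ‖ R_L = 1.399 Ω.
Voltage divider with the loaded lower leg: V_out = 32.3 × 1.399/(3.56 + 1.399) = 32.3 × 0.2822 = 9.115 mV.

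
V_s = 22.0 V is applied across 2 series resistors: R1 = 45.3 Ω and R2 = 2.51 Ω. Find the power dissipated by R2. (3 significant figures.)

Series current I = V_s/ΣR = 22.0/47.81 = 0.4602 A.
P = I²R = 0.2117 × 2.51 = 0.5315 W.

P ≈ 0.531 W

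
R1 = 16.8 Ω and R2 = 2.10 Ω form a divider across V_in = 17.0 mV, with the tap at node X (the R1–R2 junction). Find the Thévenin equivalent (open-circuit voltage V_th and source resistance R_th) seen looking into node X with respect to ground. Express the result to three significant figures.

With X open, the divider is unloaded: V_th = 17.0 × 2.10/18.90 = 1.889 mV.
With V_in suppressed (replaced by a short), R_th = R1 ‖ R2 = (16.80 × 2.10)/(16.80 + 2.10) = 1.867 Ω.

V_th ≈ 1.89 mV, R_th ≈ 1.87 Ω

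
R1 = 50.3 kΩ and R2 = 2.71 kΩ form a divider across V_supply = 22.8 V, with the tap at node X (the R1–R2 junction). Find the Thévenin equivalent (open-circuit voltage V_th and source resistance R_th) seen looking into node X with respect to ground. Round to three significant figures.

V_th ≈ 1.17 V, R_th ≈ 2.57 kΩ

V_th is the unloaded tap voltage: V_supply · R2/(R1+R2) = 22.8 × 0.05112 = 1.166 V.
Zeroing V_supply shorts the top of R1 to ground, so R_th = R1 ‖ R2 = 2.571 kΩ.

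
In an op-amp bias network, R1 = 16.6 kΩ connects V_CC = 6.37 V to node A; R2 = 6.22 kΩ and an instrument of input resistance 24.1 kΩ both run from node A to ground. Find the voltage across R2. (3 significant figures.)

First combine the lower leg with the load: R2 ‖ R_L = 4.944 kΩ.
Voltage divider with the loaded lower leg: V_out = 6.37 × 4.944/(16.6 + 4.944) = 6.37 × 0.2295 = 1.462 V.

V_out ≈ 1.46 V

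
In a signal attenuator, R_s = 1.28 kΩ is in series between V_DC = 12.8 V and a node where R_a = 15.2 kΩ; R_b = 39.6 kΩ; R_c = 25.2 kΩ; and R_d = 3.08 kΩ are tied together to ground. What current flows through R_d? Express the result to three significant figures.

I ≈ 2.63 mA

Parallel bank: R_p = 1/(1/15.2 + 1/39.6 + 1/25.2 + 1/3.08) = 2.196 kΩ.
Node voltage V_A = V_DC · R_p/(R_s + R_p) = 12.8 × 0.6317 = 8.086 V.
Branch current I = V_A/R_d = 8.086/3.08 = 2.625 mA.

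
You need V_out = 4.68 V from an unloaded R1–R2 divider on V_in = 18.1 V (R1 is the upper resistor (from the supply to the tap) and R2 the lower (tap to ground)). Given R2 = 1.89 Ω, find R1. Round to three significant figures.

Required fraction k = V_out/V_in = 0.2586.
Rearranging, R1 = R2·(1−k)/k = 1.89 × 2.868 = 5.420 Ω.

R1 ≈ 5.42 Ω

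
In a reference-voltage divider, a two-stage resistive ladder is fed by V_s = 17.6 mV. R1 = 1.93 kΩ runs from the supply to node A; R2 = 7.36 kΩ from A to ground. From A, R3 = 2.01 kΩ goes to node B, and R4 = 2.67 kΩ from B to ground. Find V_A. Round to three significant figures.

Looking into the second stage from A: R3 + R4 = 4.680 kΩ appears in parallel with R2.
R2 ‖ (R3+R4) = 2.861 kΩ.
So V_A = 17.6 × 0.5971 = 10.51 mV.

V_A ≈ 10.5 mV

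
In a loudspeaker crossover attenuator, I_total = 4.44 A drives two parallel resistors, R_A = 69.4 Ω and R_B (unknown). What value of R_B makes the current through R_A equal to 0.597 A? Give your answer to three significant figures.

R_B ≈ 10.8 Ω

The fraction through R_A equals R_B/(R_A+R_B).
0.597/4.44 = R_B/(R_A + R_B) → R_B = R_A · (0.1345)/(1 − 0.1345) = 69.4 × 0.1553 = 10.78 Ω.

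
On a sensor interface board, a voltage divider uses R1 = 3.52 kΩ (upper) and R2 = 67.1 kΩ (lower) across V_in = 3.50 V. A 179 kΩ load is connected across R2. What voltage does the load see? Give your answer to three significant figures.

R2 ‖ R_L = (67.1 × 179)/(67.1 + 179) = 48.80 kΩ.
Now apply the divider: V_out = 3.50 × 0.9327 = 3.265 V.

V_out ≈ 3.26 V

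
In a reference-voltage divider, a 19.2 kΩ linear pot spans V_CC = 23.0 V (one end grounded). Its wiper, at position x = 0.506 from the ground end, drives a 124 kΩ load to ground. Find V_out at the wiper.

V_out ≈ 11.2 V

Split the track: R_lower = x·R_p = 9.715 kΩ, R_upper = (1−x)·R_p = 9.485 kΩ.
(x·R_p) ‖ R_L = 9.009 kΩ.
Then V_out = V_CC · 9.009/(9.485 + 9.009) = 11.20 V.
(Unloaded: V_out = x·V_CC = 11.6 V.)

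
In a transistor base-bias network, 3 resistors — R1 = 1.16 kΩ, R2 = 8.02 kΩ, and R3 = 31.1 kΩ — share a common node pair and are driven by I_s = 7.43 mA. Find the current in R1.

Conductances: ΣG = 1/1.16 + 1/8.02 + 1/31.1 = 1.019 (1/kΩ).
Current divider: I(R1) = I_s · G_k/ΣG = 7.43 × (0.8621/1.019) = 7.43 × 0.8461 = 6.286 mA.

I ≈ 6.29 mA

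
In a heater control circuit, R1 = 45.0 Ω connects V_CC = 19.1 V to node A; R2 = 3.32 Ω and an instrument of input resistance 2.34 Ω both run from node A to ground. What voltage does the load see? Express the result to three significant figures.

R2 ‖ R_L = (3.32 × 2.34)/(3.32 + 2.34) = 1.373 Ω.
Now apply the divider: V_out = 19.1 × 0.02960 = 0.5653 V.

V_out ≈ 0.565 V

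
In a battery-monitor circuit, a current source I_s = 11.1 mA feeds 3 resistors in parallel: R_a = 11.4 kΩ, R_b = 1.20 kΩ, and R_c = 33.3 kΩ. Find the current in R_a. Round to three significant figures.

Total conductance ΣG = 1/11.4 + 1/1.20 + 1/33.3 = 0.9511 (units of 1/kΩ).
R_a takes the fraction G_k/ΣG = 0.08772/0.9511 = 0.09223, so I = 11.1 × 0.09223 = 1.024 mA.

I ≈ 1.02 mA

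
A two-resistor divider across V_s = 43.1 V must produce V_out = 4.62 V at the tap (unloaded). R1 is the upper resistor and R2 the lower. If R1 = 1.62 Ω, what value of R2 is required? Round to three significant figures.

The divider ratio is R2/(R1+R2) = 4.62/43.1 = 0.1072.
R2 = R1 · 0.1072/(1 − 0.1072) = 0.1945 Ω.

R2 ≈ 0.195 Ω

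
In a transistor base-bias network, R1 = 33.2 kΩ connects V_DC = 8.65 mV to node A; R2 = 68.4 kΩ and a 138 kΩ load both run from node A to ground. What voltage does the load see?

V_out ≈ 5.01 mV

R2 ‖ R_L = (68.4 × 138)/(68.4 + 138) = 45.73 kΩ.
Now apply the divider: V_out = 8.65 × 0.5794 = 5.012 mV.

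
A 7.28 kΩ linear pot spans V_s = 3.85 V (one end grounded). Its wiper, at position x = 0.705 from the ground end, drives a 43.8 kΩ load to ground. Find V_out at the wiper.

V_out ≈ 2.62 V

The pot divides into 2.148 kΩ above the wiper and 5.132 kΩ below.
Lower segment in parallel with the load: 5.132 ‖ 43.8 = 4.594 kΩ.
Loaded-divider output: V_out = 3.85 × 0.6814 = 2.624 V.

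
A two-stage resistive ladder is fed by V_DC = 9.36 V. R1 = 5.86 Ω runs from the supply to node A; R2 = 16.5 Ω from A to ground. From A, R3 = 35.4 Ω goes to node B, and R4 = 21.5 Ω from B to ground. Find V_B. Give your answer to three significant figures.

V_B ≈ 2.43 V

The second stage (R3 + R4 = 56.90 Ω) loads node A in parallel with R2.
R2 ‖ (R3+R4) = 12.79 Ω.
First divider: V_A = V_DC · 12.79/(5.86 + 12.79) = 6.419 V.
Then the unloaded second divider: V_B = V_A × R4/(R3+R4) = 6.419 × 0.3779 = 2.426 V.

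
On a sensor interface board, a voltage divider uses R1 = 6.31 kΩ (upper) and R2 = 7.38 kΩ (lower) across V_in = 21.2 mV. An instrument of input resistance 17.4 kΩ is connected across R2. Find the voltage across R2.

V_out ≈ 9.56 mV

R2 ‖ R_L = (7.38 × 17.4)/(7.38 + 17.4) = 5.182 kΩ.
Then V_out = V_in · R2'/(R1 + R2') = 21.2 × 5.182/11.49 = 9.560 mV.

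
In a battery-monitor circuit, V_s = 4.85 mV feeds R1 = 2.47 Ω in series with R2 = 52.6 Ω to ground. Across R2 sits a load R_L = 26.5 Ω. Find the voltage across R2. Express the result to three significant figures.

The load sits in parallel with R2, giving an effective lower resistance R2' = R2·R_L/(R2+R_L) = 17.62 Ω.
Now apply the divider: V_out = 4.85 × 0.8771 = 4.254 mV.

V_out ≈ 4.25 mV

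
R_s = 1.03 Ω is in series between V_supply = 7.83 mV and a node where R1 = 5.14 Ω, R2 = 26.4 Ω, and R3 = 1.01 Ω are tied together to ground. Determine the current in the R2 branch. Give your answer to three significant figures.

Parallel bank: R_p = 1/(1/5.14 + 1/26.4 + 1/1.01) = 0.8180 Ω.
V_A by voltage divider: V_A = 7.83 × 0.8180/(1.03 + 0.8180) = 3.466 mV.
I(R2) = V_A / R2 = 3.466/26.4 = 0.1313 mA.

I ≈ 0.131 mA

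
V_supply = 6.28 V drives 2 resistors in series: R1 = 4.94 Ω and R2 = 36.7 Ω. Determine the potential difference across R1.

Total series resistance ΣR = 4.94 + 36.7 = 41.64 Ω.
By the voltage-divider rule, V = 6.28 × 4.940/41.64 = 0.7450 V.

V ≈ 0.745 V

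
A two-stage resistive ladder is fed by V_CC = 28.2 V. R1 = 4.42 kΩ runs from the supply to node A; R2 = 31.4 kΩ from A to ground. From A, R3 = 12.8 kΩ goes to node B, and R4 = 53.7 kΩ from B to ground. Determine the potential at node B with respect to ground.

The second stage (R3 + R4 = 66.50 kΩ) loads node A in parallel with R2.
Effective lower resistance at A: R2 ‖ 66.50 = 21.33 kΩ.
So V_A = 28.2 × 0.8283 = 23.36 V.
Stage 2 is unloaded, so V_B = V_A · R4/(R3+R4) = 23.36 × 53.7/66.50 = 18.86 V.

V_B ≈ 18.9 V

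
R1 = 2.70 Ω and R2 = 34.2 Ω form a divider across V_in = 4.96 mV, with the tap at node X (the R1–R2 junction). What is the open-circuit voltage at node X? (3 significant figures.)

Open-circuit (no load on X): V_th = V_in · R2/(R1 + R2) = 4.96 × 34.2/(2.700 + 34.2) = 4.597 mV.

V_th ≈ 4.60 mV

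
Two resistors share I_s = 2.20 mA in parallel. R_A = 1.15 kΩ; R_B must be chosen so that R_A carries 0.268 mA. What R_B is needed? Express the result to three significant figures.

The fraction through R_A equals R_B/(R_A+R_B).
With f = 0.1218, R_B = R_A · f/(1−f) = 1.15 × 0.1387 = 0.1595 kΩ.

R_B ≈ 0.160 kΩ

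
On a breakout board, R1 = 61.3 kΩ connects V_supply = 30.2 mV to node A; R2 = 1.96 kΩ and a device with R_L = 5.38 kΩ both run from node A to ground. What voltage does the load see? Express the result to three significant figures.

First combine the lower leg with the load: R2 ‖ R_L = 1.437 kΩ.
Then V_out = V_supply · R2'/(R1 + R2') = 30.2 × 1.437/62.74 = 0.6916 mV.
(Unloaded it would be 0.936 mV; the load pulls it down.)

V_out ≈ 0.692 mV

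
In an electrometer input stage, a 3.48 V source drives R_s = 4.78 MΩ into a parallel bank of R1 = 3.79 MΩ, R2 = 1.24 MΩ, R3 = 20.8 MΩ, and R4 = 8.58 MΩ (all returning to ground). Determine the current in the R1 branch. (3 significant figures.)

I ≈ 0.133 µA

Equivalent of the parallel group: R_p = 0.8098 MΩ.
V_A by voltage divider: V_A = 3.48 × 0.8098/(4.78 + 0.8098) = 0.5041 V.
Branch current I = V_A/R1 = 0.5041/3.79 = 0.1330 µA.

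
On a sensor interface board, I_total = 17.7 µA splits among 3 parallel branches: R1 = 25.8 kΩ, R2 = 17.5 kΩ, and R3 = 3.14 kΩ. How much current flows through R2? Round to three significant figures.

Conductances: ΣG = 1/25.8 + 1/17.5 + 1/3.14 = 0.4144 (1/kΩ).
By the current-divider rule, I = I_total · G_k/ΣG = 17.7 × 0.1379 = 2.441 µA.

I ≈ 2.44 µA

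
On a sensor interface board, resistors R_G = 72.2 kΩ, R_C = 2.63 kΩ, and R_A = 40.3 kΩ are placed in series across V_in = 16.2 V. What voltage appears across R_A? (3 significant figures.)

Series total: ΣR = 72.2 + 2.63 + 40.3 = 115.1 kΩ.
By the voltage-divider rule, V = 16.2 × 40.30/115.1 = 5.671 V.

V ≈ 5.67 V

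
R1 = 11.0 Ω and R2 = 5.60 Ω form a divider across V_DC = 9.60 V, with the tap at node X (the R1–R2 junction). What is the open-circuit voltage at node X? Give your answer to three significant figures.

V_th ≈ 3.24 V

With X open, the divider is unloaded: V_th = 9.60 × 5.60/16.60 = 3.239 V.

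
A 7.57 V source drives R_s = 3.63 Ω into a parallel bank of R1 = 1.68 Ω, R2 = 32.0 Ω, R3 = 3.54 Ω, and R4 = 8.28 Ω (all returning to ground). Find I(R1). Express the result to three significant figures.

Equivalent of the parallel group: R_p = 0.9711 Ω.
V_A by voltage divider: V_A = 7.57 × 0.9711/(3.63 + 0.9711) = 1.598 V.
I(R1) = V_A / R1 = 1.598/1.68 = 0.9510 A.

I ≈ 0.951 A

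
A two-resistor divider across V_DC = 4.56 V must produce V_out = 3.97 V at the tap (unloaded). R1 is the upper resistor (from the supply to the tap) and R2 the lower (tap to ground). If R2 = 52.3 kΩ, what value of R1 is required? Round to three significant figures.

R1 ≈ 7.77 kΩ

The divider ratio is R2/(R1+R2) = 3.97/4.56 = 0.8706.
So R1 = R2 · (V_DC/V_out − 1) = 52.3 × (4.56/3.97 − 1) = 52.3 × 0.1486 = 7.773 kΩ.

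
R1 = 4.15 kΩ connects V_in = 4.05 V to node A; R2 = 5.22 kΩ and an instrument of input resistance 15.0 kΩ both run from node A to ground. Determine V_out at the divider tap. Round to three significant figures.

The load sits in parallel with R2, giving an effective lower resistance R2' = R2·R_L/(R2+R_L) = 3.872 kΩ.
Voltage divider with the loaded lower leg: V_out = 4.05 × 3.872/(4.15 + 3.872) = 4.05 × 0.4827 = 1.955 V.
(Unloaded it would be 2.26 V; the load pulls it down.)

V_out ≈ 1.95 V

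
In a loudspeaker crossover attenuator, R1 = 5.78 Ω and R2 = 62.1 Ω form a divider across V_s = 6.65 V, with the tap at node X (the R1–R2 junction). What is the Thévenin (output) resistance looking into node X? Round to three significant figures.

Zeroing V_s shorts the top of R1 to ground, so R_th = R1 ‖ R2 = 5.288 Ω.

R_th ≈ 5.29 Ω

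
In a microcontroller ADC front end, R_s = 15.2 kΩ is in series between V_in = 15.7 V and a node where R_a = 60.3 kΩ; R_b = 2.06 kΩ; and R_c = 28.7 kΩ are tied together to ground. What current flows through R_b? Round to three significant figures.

Parallel bank: R_p = 1/(1/60.3 + 1/2.06 + 1/28.7) = 1.863 kΩ.
V_A by voltage divider: V_A = 15.7 × 1.863/(15.2 + 1.863) = 1.714 V.
I(R_b) = V_A / R_b = 1.714/2.06 = 0.8320 mA.

I ≈ 0.832 mA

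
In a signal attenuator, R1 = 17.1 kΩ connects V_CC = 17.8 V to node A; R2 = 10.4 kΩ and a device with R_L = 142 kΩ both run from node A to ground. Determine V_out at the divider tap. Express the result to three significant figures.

First combine the lower leg with the load: R2 ‖ R_L = 9.690 kΩ.
Then V_out = V_CC · R2'/(R1 + R2') = 17.8 × 9.690/26.79 = 6.438 V.
(Unloaded it would be 6.73 V; the load pulls it down.)

V_out ≈ 6.44 V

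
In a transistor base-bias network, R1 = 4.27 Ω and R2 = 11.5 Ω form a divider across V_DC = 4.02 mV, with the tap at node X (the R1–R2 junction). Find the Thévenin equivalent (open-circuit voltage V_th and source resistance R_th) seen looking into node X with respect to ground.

With X open, the divider is unloaded: V_th = 4.02 × 11.5/15.77 = 2.932 mV.
With V_DC suppressed (replaced by a short), R_th = R1 ‖ R2 = (4.270 × 11.5)/(4.270 + 11.5) = 3.114 Ω.

V_th ≈ 2.93 mV, R_th ≈ 3.11 Ω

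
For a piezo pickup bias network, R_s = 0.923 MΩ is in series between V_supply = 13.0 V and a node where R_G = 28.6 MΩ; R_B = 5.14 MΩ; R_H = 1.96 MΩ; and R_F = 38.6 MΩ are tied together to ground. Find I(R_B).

Equivalent of the parallel group: R_p = 1.306 MΩ.
V_A = 13.0 × 1.306/2.229 = 7.617 V.
I(R_B) = V_A / R_B = 7.617/5.14 = 1.482 µA.

I ≈ 1.48 µA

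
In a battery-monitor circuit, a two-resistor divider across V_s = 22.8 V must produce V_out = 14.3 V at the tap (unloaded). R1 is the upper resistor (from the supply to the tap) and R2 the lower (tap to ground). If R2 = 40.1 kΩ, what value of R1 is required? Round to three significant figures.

Required fraction k = V_out/V_s = 0.6272.
R1 = R2·(1/k − 1) = 40.1 × 0.5944 = 23.84 kΩ.

R1 ≈ 23.8 kΩ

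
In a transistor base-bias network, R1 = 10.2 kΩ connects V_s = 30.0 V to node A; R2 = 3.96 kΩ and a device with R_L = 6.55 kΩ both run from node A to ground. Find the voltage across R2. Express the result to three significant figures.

First combine the lower leg with the load: R2 ‖ R_L = 2.468 kΩ.
Voltage divider with the loaded lower leg: V_out = 30.0 × 2.468/(10.2 + 2.468) = 30.0 × 0.1948 = 5.845 V.
(Unloaded it would be 8.39 V; the load pulls it down.)

V_out ≈ 5.84 V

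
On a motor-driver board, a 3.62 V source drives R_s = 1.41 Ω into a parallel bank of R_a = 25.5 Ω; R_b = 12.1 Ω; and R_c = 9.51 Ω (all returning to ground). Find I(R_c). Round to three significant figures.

I ≈ 0.288 A

Combine the parallel branches: R_p = (1/25.5 + 1/12.1 + 1/9.51)⁻¹ = 4.405 Ω.
Node voltage V_A = V_in · R_p/(R_s + R_p) = 3.62 × 0.7575 = 2.742 V.
Branch current I = V_A/R_c = 2.742/9.51 = 0.2884 A.
(Check via current divider: I_total = 0.6225 A; share G_k/ΣG = 0.4632 → same result.)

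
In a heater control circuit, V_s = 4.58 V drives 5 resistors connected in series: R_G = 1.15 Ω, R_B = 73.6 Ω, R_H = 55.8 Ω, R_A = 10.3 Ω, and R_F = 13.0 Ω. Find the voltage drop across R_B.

V ≈ 2.19 V

ΣR = 1.15 + 73.6 + 55.8 + 10.3 + 13.0 = 153.8 Ω.
V = V_s · R/ΣR = 4.58 × 0.4784 = 2.191 V.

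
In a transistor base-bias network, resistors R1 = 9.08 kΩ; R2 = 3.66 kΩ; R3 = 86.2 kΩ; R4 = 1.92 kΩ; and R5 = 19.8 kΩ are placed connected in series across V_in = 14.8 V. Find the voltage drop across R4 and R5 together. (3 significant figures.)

Total series resistance ΣR = 9.08 + 3.66 + 86.2 + 1.92 + 19.8 = 120.7 kΩ.
R_{R4..R5} = 1.92 + 19.8 = 21.72 kΩ.
Voltage divider: V = V_in · (21.72 / 120.7) = 14.8 × 0.1800 = 2.664 V.

V ≈ 2.66 V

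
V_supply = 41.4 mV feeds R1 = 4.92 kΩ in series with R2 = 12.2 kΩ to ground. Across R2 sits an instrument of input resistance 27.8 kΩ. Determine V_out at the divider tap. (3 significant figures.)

The load sits in parallel with R2, giving an effective lower resistance R2' = R2·R_L/(R2+R_L) = 8.479 kΩ.
Voltage divider with the loaded lower leg: V_out = 41.4 × 8.479/(4.92 + 8.479) = 41.4 × 0.6328 = 26.20 mV.
(Unloaded it would be 29.5 mV; the load pulls it down.)

V_out ≈ 26.2 mV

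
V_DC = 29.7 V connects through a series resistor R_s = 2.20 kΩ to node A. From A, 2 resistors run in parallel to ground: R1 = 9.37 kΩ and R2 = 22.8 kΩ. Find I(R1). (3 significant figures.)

I ≈ 2.38 mA

Parallel bank: R_p = 1/(1/9.37 + 1/22.8) = 6.641 kΩ.
V_A = 29.7 × 6.641/8.841 = 22.31 V.
I(R1) = V_A / R1 = 22.31/9.37 = 2.381 mA.
(Equivalently: I_total = 3.359 mA, then current-divider fraction G_k/ΣG = 0.7087.)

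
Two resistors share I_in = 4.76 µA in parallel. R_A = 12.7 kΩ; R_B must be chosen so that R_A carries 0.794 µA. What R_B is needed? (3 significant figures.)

R_B ≈ 2.54 kΩ

In a two-way split, I_A/I_in = R_B/(R_A + R_B).
With f = 0.1668, R_B = R_A · f/(1−f) = 12.7 × 0.2002 = 2.543 kΩ.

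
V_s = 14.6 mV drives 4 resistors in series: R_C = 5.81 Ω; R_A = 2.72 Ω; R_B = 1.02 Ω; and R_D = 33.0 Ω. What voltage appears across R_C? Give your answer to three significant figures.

Total series resistance ΣR = 5.81 + 2.72 + 1.02 + 33.0 = 42.55 Ω.
Voltage divider: V = V_s · (5.810 / 42.55) = 14.6 × 0.1365 = 1.994 mV.

V ≈ 1.99 mV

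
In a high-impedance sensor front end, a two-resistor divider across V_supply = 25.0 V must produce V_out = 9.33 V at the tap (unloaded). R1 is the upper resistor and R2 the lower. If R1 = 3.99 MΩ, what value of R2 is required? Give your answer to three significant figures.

V_out/V_supply = R2/(R1+R2) = 0.3732.
Rearranging, R2 = R1·k/(1−k) = 3.99 × 0.5954 = 2.376 MΩ.

R2 ≈ 2.38 MΩ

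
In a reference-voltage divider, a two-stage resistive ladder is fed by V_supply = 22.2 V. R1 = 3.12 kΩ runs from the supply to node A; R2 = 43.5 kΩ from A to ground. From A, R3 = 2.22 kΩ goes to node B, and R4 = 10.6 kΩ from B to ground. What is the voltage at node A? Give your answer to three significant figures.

Node A sees R2 in parallel with the series input of stage 2, R3 + R4 = 12.82 kΩ.
R2 ‖ (R3+R4) = 9.902 kΩ.
So V_A = 22.2 × 0.7604 = 16.88 V.

V_A ≈ 16.9 V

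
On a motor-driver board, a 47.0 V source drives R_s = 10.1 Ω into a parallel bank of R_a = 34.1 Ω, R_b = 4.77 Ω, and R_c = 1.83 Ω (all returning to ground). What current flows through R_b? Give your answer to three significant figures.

Combine the parallel branches: R_p = (1/34.1 + 1/4.77 + 1/1.83)⁻¹ = 1.273 Ω.
Node voltage V_A = V_s · R_p/(R_s + R_p) = 47.0 × 0.1119 = 5.262 V.
Branch current I = V_A/R_b = 5.262/4.77 = 1.103 A.

I ≈ 1.10 A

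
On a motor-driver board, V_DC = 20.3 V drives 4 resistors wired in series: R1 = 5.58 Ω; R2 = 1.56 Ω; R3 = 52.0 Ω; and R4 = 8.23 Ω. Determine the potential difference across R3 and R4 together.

V ≈ 18.1 V

Series total: ΣR = 5.58 + 1.56 + 52.0 + 8.23 = 67.37 Ω.
R_{R3..R4} = 52.0 + 8.23 = 60.23 Ω.
By the voltage-divider rule, V = 20.3 × 60.23/67.37 = 18.15 V.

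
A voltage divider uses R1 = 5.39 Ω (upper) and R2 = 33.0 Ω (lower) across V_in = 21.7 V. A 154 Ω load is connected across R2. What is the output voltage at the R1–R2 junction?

First combine the lower leg with the load: R2 ‖ R_L = 27.18 Ω.
Voltage divider with the loaded lower leg: V_out = 21.7 × 27.18/(5.39 + 27.18) = 21.7 × 0.8345 = 18.11 V.
(Unloaded it would be 18.7 V; the load pulls it down.)

V_out ≈ 18.1 V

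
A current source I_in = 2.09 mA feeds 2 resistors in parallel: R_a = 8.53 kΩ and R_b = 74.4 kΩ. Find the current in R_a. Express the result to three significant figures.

For two parallel branches, I_k = I_in · (other R)/(sum of R).
So I = 2.09 × 74.4/82.93 = 1.875 mA.

I ≈ 1.88 mA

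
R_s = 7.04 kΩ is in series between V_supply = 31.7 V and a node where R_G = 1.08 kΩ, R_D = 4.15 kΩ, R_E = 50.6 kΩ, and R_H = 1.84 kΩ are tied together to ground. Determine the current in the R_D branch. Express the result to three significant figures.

Combine the parallel branches: R_p = (1/1.08 + 1/4.15 + 1/50.6 + 1/1.84)⁻¹ = 0.5780 kΩ.
V_A = 31.7 × 0.5780/7.618 = 2.405 V.
Branch current I = V_A/R_D = 2.405/4.15 = 0.5796 mA.

I ≈ 0.580 mA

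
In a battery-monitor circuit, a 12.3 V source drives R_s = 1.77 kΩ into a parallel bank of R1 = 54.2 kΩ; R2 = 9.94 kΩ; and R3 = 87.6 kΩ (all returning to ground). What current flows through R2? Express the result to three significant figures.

Combine the parallel branches: R_p = (1/54.2 + 1/9.94 + 1/87.6)⁻¹ = 7.665 kΩ.
V_A by voltage divider: V_A = 12.3 × 7.665/(1.77 + 7.665) = 9.992 V.
Branch current I = V_A/R2 = 9.992/9.94 = 1.005 mA.

I ≈ 1.01 mA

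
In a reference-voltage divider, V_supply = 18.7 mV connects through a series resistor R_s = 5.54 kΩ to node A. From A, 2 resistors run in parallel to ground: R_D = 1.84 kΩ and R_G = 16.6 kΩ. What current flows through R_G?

Parallel bank: R_p = 1/(1/1.84 + 1/16.6) = 1.656 kΩ.
Node voltage V_A = V_supply · R_p/(R_s + R_p) = 18.7 × 0.2302 = 4.304 mV.
I(R_G) = V_A / R_G = 4.304/16.6 = 0.2593 µA.

I ≈ 0.259 µA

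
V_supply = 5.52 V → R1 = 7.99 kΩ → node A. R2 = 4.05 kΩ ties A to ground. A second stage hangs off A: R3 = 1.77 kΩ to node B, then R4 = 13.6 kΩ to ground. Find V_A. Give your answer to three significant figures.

V_A ≈ 1.58 V

Looking into the second stage from A: R3 + R4 = 15.37 kΩ appears in parallel with R2.
R2 ‖ (R3+R4) = 3.205 kΩ.
V_A = 5.52 × 3.205/(7.99 + 3.205) = 1.580 V.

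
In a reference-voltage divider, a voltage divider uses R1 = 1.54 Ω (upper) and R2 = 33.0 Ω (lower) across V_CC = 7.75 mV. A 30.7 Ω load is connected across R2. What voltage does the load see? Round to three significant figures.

V_out ≈ 7.07 mV

The load sits in parallel with R2, giving an effective lower resistance R2' = R2·R_L/(R2+R_L) = 15.90 Ω.
Then V_out = V_CC · R2'/(R1 + R2') = 7.75 × 15.90/17.44 = 7.066 mV.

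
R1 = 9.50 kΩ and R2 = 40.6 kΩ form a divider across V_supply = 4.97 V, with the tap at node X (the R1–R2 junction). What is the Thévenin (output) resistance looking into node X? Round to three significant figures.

R_th ≈ 7.70 kΩ

Looking into X with the source shorted: R_th = R1·R2/(R1+R2) = 9.500 × 40.6/50.10 = 7.699 kΩ.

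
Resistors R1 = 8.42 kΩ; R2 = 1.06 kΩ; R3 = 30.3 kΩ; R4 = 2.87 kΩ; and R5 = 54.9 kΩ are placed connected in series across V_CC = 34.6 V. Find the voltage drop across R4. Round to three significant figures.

V ≈ 1.02 V

Total series resistance ΣR = 8.42 + 1.06 + 30.3 + 2.87 + 54.9 = 97.55 kΩ.
V = V_CC · R/ΣR = 34.6 × 0.02942 = 1.018 V.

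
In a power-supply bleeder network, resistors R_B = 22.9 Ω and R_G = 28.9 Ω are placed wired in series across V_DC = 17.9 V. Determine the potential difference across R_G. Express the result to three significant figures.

V ≈ 9.99 V

Total series resistance ΣR = 22.9 + 28.9 = 51.80 Ω.
By the voltage-divider rule, V = 17.9 × 28.90/51.80 = 9.987 V.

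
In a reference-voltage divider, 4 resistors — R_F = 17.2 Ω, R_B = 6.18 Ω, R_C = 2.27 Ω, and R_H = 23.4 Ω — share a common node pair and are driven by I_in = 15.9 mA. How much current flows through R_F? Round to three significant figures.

Total conductance ΣG = 1/17.2 + 1/6.18 + 1/2.27 + 1/23.4 = 0.7032 (units of 1/Ω).
R_F takes the fraction G_k/ΣG = 0.05814/0.7032 = 0.08268, so I = 15.9 × 0.08268 = 1.315 mA.

I ≈ 1.31 mA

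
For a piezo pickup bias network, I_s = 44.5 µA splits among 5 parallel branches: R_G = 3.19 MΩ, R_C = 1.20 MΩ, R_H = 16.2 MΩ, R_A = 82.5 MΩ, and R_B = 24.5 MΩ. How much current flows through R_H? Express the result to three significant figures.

I ≈ 2.18 µA

Conductances: ΣG = 1/3.19 + 1/1.20 + 1/16.2 + 1/82.5 + 1/24.5 = 1.261 (1/MΩ).
R_H takes the fraction G_k/ΣG = 0.06173/1.261 = 0.04893, so I = 44.5 × 0.04893 = 2.178 µA.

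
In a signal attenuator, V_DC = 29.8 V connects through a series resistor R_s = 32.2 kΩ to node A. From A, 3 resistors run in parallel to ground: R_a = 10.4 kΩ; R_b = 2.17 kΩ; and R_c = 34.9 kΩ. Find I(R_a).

I ≈ 0.144 mA

Equivalent of the parallel group: R_p = 1.708 kΩ.
V_A = 29.8 × 1.708/33.91 = 1.501 V.
I(R_a) = V_A / R_a = 1.501/10.4 = 0.1443 mA.
(Equivalently: I_total = 0.8789 mA, then current-divider fraction G_k/ΣG = 0.1642.)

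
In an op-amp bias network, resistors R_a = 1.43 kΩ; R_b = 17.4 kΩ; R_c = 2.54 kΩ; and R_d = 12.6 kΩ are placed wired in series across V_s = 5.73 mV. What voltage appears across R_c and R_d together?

V ≈ 2.55 mV

Series total: ΣR = 1.43 + 17.4 + 2.54 + 12.6 = 33.97 kΩ.
R_{R_c..R_d} = 2.54 + 12.6 = 15.14 kΩ.
By the voltage-divider rule, V = 5.73 × 15.14/33.97 = 2.554 mV.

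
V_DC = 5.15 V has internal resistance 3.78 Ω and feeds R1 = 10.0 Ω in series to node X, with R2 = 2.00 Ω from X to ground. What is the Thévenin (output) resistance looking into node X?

R1' = 3.78 + 10.0 = 13.78 Ω (source resistance + R1).
Looking into X with the source shorted: R_th = R1'·R2/(R1'+R2) = 13.78 × 2.00/15.78 = 1.747 Ω.

R_th ≈ 1.75 Ω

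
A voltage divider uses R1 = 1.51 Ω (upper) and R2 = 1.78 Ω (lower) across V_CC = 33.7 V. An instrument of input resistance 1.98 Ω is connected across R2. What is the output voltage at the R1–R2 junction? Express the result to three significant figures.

V_out ≈ 12.9 V

The load sits in parallel with R2, giving an effective lower resistance R2' = R2·R_L/(R2+R_L) = 0.9373 Ω.
Voltage divider with the loaded lower leg: V_out = 33.7 × 0.9373/(1.51 + 0.9373) = 33.7 × 0.3830 = 12.91 V.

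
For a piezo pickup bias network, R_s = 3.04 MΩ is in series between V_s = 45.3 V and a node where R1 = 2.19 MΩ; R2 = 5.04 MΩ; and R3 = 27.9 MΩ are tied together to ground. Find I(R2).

Parallel bank: R_p = 1/(1/2.19 + 1/5.04 + 1/27.9) = 1.447 MΩ.
Node voltage V_A = V_s · R_p/(R_s + R_p) = 45.3 × 0.3226 = 14.61 V.
Branch current I = V_A/R2 = 14.61/5.04 = 2.899 µA.
(Equivalently: I_total = 10.09 µA, then current-divider fraction G_k/ΣG = 0.2872.)

I ≈ 2.90 µA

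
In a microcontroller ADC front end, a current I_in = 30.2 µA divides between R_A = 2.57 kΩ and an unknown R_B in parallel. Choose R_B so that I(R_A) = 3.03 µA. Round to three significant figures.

R_B ≈ 0.287 kΩ

In a two-way split, I_A/I_in = R_B/(R_A + R_B).
3.03/30.2 = R_B/(R_A + R_B) → R_B = R_A · (0.1003)/(1 − 0.1003) = 2.57 × 0.1115 = 0.2866 kΩ.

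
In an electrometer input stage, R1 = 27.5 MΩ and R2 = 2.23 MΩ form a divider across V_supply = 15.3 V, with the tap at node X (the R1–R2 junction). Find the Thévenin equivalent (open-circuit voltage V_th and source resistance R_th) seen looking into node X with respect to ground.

V_th is the unloaded tap voltage: V_supply · R2/(R1+R2) = 15.3 × 0.07501 = 1.148 V.
Looking into X with the source shorted: R_th = R1·R2/(R1+R2) = 27.50 × 2.23/29.73 = 2.063 MΩ.

V_th ≈ 1.15 V, R_th ≈ 2.06 MΩ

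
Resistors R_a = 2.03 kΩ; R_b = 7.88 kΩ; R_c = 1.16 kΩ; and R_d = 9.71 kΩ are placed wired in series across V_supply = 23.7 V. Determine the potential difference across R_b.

Total series resistance ΣR = 2.03 + 7.88 + 1.16 + 9.71 = 20.78 kΩ.
Voltage divider: V = V_supply · (7.880 / 20.78) = 23.7 × 0.3792 = 8.987 V.

V ≈ 8.99 V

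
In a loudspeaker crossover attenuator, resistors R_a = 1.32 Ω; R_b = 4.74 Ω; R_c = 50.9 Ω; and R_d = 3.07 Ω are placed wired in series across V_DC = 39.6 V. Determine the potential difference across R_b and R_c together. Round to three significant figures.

V ≈ 36.7 V

Series total: ΣR = 1.32 + 4.74 + 50.9 + 3.07 = 60.03 Ω.
R_{R_b..R_c} = 4.74 + 50.9 = 55.64 Ω.
By the voltage-divider rule, V = 39.6 × 55.64/60.03 = 36.70 V.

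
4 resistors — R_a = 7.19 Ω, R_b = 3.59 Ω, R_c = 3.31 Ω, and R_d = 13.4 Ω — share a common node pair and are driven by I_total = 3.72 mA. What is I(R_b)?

ΣG = 1/7.19 + 1/3.59 + 1/3.31 + 1/13.4 = 0.7944.
Current divider: I(R_b) = I_total · G_k/ΣG = 3.72 × (0.2786/0.7944) = 3.72 × 0.3507 = 1.304 mA.

I ≈ 1.30 mA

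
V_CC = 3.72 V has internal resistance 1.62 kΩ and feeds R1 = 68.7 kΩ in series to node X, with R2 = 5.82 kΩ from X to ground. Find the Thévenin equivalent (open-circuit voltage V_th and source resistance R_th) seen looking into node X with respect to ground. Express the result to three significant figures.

R1' = 1.62 + 68.7 = 70.32 kΩ (source resistance + R1).
Open-circuit (no load on X): V_th = V_CC · R2/(R1' + R2) = 3.72 × 5.82/(70.32 + 5.82) = 0.2843 V.
Zeroing V_CC shorts the top of R1' to ground, so R_th = R1' ‖ R2 = 5.375 kΩ.

V_th ≈ 0.284 V, R_th ≈ 5.38 kΩ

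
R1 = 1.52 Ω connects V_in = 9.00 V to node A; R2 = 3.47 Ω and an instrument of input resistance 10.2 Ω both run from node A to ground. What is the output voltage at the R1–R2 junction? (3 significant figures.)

V_out ≈ 5.67 V

The load sits in parallel with R2, giving an effective lower resistance R2' = R2·R_L/(R2+R_L) = 2.589 Ω.
Then V_out = V_in · R2'/(R1 + R2') = 9.00 × 2.589/4.109 = 5.671 V.
(Unloaded it would be 6.26 V; the load pulls it down.)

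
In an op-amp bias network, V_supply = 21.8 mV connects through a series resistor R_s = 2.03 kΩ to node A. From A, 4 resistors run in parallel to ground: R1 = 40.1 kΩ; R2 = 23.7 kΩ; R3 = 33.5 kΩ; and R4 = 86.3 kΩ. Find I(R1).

I ≈ 0.445 µA

Equivalent of the parallel group: R_p = 9.211 kΩ.
Node voltage V_A = V_supply · R_p/(R_s + R_p) = 21.8 × 0.8194 = 17.86 mV.
I(R1) = V_A / R1 = 17.86/40.1 = 0.4455 µA.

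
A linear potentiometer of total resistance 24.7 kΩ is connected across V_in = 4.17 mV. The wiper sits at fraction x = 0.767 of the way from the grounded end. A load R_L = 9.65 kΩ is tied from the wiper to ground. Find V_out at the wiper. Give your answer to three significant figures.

The pot divides into 5.755 kΩ above the wiper and 18.94 kΩ below.
R_L loads the lower segment: effective lower R = 6.393 kΩ.
Loaded-divider output: V_out = 4.17 × 0.5263 = 2.195 mV.

V_out ≈ 2.19 mV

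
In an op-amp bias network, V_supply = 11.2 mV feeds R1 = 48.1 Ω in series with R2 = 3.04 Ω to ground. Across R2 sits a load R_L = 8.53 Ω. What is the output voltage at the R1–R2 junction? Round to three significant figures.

First combine the lower leg with the load: R2 ‖ R_L = 2.241 Ω.
Voltage divider with the loaded lower leg: V_out = 11.2 × 2.241/(48.1 + 2.241) = 11.2 × 0.04452 = 0.4986 mV.

V_out ≈ 0.499 mV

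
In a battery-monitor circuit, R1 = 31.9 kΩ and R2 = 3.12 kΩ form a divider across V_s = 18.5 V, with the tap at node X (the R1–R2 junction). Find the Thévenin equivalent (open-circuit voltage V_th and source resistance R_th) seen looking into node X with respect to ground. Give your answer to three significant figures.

V_th ≈ 1.65 V, R_th ≈ 2.84 kΩ

Open-circuit (no load on X): V_th = V_s · R2/(R1 + R2) = 18.5 × 3.12/(31.90 + 3.12) = 1.648 V.
With V_s suppressed (replaced by a short), R_th = R1 ‖ R2 = (31.90 × 3.12)/(31.90 + 3.12) = 2.842 kΩ.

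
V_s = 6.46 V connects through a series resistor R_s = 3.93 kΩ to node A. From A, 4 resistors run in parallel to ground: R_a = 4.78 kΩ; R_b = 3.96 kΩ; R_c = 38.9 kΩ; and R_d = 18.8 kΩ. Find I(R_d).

I ≈ 0.110 mA

Equivalent of the parallel group: R_p = 1.850 kΩ.
V_A = 6.46 × 1.850/5.780 = 2.067 V.
Branch current I = V_A/R_d = 2.067/18.8 = 0.1100 mA.
(Equivalently: I_total = 1.118 mA, then current-divider fraction G_k/ΣG = 0.09839.)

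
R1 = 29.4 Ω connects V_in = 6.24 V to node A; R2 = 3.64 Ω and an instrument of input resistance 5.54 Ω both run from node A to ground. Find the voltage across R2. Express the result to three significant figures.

V_out ≈ 0.434 V

The load sits in parallel with R2, giving an effective lower resistance R2' = R2·R_L/(R2+R_L) = 2.197 Ω.
Voltage divider with the loaded lower leg: V_out = 6.24 × 2.197/(29.4 + 2.197) = 6.24 × 0.06952 = 0.4338 V.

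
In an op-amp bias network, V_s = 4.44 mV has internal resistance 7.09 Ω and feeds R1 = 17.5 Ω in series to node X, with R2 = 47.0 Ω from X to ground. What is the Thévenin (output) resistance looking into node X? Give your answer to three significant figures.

R1' = 7.09 + 17.5 = 24.59 Ω (source resistance + R1).
With V_s suppressed (replaced by a short), R_th = R1' ‖ R2 = (24.59 × 47.0)/(24.59 + 47.0) = 16.14 Ω.

R_th ≈ 16.1 Ω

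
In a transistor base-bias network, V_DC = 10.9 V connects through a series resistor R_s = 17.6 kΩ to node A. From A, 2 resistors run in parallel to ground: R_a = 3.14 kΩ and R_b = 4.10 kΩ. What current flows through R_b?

Combine the parallel branches: R_p = (1/3.14 + 1/4.10)⁻¹ = 1.778 kΩ.
V_A = 10.9 × 1.778/19.38 = 1.000 V.
I(R_b) = V_A / R_b = 1.000/4.10 = 0.2440 mA.

I ≈ 0.244 mA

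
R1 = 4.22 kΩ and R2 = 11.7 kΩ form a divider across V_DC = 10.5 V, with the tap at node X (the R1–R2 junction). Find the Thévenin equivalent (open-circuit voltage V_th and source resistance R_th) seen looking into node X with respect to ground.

With X open, the divider is unloaded: V_th = 10.5 × 11.7/15.92 = 7.717 V.
Zeroing V_DC shorts the top of R1 to ground, so R_th = R1 ‖ R2 = 3.101 kΩ.

V_th ≈ 7.72 V, R_th ≈ 3.10 kΩ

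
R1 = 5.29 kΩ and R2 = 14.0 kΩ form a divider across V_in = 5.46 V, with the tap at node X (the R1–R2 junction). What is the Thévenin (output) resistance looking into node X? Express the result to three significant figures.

R_th ≈ 3.84 kΩ

Zeroing V_in shorts the top of R1 to ground, so R_th = R1 ‖ R2 = 3.839 kΩ.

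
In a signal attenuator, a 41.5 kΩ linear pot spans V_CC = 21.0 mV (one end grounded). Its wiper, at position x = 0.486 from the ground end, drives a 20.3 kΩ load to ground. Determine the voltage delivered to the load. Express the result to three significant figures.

V_out ≈ 6.76 mV

Split the track: R_lower = x·R_p = 20.17 kΩ, R_upper = (1−x)·R_p = 21.33 kΩ.
R_L loads the lower segment: effective lower R = 10.12 kΩ.
Loaded-divider output: V_out = 21.0 × 0.3217 = 6.756 mV.
(Unloaded: V_out = x·V_CC = 10.2 mV.)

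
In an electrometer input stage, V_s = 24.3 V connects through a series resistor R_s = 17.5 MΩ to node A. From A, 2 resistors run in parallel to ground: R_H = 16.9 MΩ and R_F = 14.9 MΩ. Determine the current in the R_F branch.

I ≈ 0.508 µA

Equivalent of the parallel group: R_p = 7.919 MΩ.
V_A by voltage divider: V_A = 24.3 × 7.919/(17.5 + 7.919) = 7.570 V.
I(R_F) = V_A / R_F = 7.570/14.9 = 0.5081 µA.
(Equivalently: I_total = 0.9560 µA, then current-divider fraction G_k/ΣG = 0.5314.)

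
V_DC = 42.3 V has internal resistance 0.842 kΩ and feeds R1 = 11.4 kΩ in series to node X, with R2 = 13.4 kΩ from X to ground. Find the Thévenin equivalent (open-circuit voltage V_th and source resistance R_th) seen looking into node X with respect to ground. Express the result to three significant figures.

R1' = 0.842 + 11.4 = 12.24 kΩ (source resistance + R1).
Open-circuit (no load on X): V_th = V_DC · R2/(R1' + R2) = 42.3 × 13.4/(12.24 + 13.4) = 22.11 V.
Looking into X with the source shorted: R_th = R1'·R2/(R1'+R2) = 12.24 × 13.4/25.64 = 6.397 kΩ.

V_th ≈ 22.1 V, R_th ≈ 6.40 kΩ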